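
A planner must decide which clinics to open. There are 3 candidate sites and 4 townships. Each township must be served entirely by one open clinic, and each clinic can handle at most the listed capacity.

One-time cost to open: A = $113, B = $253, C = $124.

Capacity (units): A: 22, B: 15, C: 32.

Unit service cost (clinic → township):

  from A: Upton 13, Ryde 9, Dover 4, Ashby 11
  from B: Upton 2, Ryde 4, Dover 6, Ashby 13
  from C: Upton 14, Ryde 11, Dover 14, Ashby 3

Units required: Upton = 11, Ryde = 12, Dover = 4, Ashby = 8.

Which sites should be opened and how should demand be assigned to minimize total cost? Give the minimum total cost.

Minimum total cost: 539

Open {A, C}: Upton→C 14·11=154, Ryde→A 9·12=108, Dover→A 4·4=16, Ashby→C 3·8=24.
Loads: A carries 16/22, C carries 19/32. Service 302; fixed 237; total 539.
Next best feasible plan costs 552.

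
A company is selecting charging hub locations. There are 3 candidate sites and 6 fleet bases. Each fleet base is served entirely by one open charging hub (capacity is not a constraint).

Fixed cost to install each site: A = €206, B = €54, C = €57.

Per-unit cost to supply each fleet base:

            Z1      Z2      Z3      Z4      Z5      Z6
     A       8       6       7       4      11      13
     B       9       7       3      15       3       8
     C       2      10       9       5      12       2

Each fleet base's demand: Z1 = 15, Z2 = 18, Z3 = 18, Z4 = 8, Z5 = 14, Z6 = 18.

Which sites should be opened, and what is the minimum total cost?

For any fixed open set, each fleet base goes to its cheapest open site; total = fixed + service.
{B, C}: Z1→C 2·15=30, Z2→B 7·18=126, Z3→B 3·18=54, Z4→C 5·8=40, Z5→B 3·14=42, Z6→C 2·18=36. Service 328; fixed 111; total 439.
{A, B, C}: service 302 + fixed 317 = 619
{C}: service 616 + fixed 57 = 673
{B}: service 621 + fixed 54 = 675
No other subset beats 439.

Open B and C; minimum total cost 439.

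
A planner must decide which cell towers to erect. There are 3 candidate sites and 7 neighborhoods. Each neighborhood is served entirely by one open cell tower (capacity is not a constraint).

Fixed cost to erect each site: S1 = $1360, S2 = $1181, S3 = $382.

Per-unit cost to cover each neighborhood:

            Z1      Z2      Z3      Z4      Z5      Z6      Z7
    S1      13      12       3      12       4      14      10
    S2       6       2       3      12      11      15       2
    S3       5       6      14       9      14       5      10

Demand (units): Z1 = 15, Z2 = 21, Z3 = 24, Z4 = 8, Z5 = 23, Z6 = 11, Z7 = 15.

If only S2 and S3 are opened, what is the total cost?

Each neighborhood is assigned to its cheapest site among the open ones.
{S2, S3}: Z1→S3 5·15=75, Z2→S2 2·21=42, Z3→S2 3·24=72, Z4→S3 9·8=72, Z5→S2 11·23=253, Z6→S3 5·11=55, Z7→S2 2·15=30. Service 599; fixed 1563; total 2162.

Total cost: 2162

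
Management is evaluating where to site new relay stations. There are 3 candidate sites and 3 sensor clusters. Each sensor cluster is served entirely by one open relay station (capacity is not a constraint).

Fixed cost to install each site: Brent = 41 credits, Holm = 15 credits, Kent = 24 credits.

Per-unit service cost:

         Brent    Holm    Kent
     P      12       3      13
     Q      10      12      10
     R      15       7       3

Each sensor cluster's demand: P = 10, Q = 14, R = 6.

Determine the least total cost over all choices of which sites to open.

Minimum total cost: 227

For any fixed open set, each sensor cluster goes to its cheapest open site; total = fixed + service.
{Holm, Kent}: P→Holm 3·10=30, Q→Kent 10·14=140, R→Kent 3·6=18. Service 188; fixed 39; total 227.
{Holm}: service 240 + fixed 15 = 255
{Brent, Holm}: P→Holm 3·10=30, Q→Brent 10·14=140, R→Holm 7·6=42. Service 212; fixed 56; total 268.
{Brent, Holm, Kent}: service 188 + fixed 80 = 268
(All 7 nonempty subsets were checked; Holm and Kent is lowest.)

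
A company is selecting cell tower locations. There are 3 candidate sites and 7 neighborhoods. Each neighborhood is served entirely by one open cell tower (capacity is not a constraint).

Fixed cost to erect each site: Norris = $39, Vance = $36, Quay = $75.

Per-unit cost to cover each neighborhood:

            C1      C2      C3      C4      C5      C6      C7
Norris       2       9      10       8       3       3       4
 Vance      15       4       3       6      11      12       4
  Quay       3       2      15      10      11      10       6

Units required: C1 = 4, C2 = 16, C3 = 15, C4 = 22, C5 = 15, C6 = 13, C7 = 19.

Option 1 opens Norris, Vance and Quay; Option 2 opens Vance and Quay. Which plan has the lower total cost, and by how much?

Option 1 is cheaper by 176.

Option 1: {Norris, Vance, Quay}: C1→Norris 2·4=8, C2→Quay 2·16=32, C3→Vance 3·15=45, C4→Vance 6·22=132, C5→Norris 3·15=45, C6→Norris 3·13=39, C7→Norris 4·19=76. Service 377; fixed 150; total 527.
Option 2: {Vance, Quay}: C1→Quay 3·4=12, C2→Quay 2·16=32, C3→Vance 3·15=45, C4→Vance 6·22=132, C5→Vance 11·15=165, C6→Quay 10·13=130, C7→Vance 4·19=76. Service 592; fixed 111; total 703.
Difference: |527 − 703| = 176.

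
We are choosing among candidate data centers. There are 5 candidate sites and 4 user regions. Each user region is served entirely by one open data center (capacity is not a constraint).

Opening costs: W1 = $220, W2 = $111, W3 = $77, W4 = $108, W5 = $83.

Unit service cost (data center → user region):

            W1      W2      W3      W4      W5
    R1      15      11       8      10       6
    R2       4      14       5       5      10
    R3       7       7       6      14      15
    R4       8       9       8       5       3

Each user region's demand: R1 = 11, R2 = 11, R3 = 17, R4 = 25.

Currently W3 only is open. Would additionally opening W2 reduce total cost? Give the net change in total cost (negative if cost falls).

Current service cost with {W3}: 445.
Adding W2: each user region re-picks its cheapest; new service cost 445, saving 0.
Extra fixed cost: 111. Net change = 111 − 0 = 111.
(Totals: 522 → 633.)

No — net change +111 (cost rises by 111).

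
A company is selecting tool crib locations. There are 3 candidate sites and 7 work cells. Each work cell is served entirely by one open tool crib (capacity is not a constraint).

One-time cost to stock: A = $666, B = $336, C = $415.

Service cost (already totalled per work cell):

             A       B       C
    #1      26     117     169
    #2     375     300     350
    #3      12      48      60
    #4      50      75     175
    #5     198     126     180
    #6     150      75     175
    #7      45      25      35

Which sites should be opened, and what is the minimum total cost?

For any fixed open set, each work cell goes to its cheapest open site; total = fixed + service.
{B}: #1→B 117, #2→B 300, #3→B 48, #4→B 75, #5→B 126, #6→B 75, #7→B 25. Service 766; fixed 336; total 1102.
{B, C}: service 766 + fixed 751 = 1517
{A}: #1→A 26, #2→A 375, #3→A 12, #4→A 50, #5→A 198, #6→A 150, #7→A 45. Service 856; fixed 666; total 1522.
{A, B, C}: #1→A 26, #2→B 300, #3→A 12, #4→A 50, #5→B 126, #6→B 75, #7→B 25. Service 614; fixed 1417; total 2031.
No other subset beats 1102.

Open B only; minimum total cost 1102.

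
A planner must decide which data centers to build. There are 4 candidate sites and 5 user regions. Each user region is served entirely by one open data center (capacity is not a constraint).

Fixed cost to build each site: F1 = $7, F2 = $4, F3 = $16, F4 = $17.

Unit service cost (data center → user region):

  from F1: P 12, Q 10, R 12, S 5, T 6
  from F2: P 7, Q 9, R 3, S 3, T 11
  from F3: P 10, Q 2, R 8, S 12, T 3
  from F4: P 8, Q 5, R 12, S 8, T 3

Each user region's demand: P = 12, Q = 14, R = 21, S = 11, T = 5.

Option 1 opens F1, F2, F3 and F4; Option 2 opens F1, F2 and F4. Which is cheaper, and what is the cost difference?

Option 1: {F1, F2, F3, F4}: P→F2 7·12=84, Q→F3 2·14=28, R→F2 3·21=63, S→F2 3·11=33, T→F3 3·5=15. Service 223; fixed 44; total 267.
Option 2: {F1, F2, F4}: P→F2 7·12=84, Q→F4 5·14=70, R→F2 3·21=63, S→F2 3·11=33, T→F4 3·5=15. Service 265; fixed 28; total 293.
Difference: |267 − 293| = 26.

Option 1 is cheaper by 26.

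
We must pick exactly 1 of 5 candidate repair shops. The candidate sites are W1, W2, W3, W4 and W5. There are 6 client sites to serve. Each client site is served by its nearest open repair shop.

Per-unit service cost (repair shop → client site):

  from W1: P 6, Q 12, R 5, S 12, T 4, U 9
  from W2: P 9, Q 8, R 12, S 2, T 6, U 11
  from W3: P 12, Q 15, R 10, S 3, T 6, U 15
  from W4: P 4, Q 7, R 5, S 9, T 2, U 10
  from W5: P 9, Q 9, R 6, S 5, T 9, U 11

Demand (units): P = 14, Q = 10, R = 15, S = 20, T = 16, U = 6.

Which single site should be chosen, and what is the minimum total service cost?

With exactly 1 open, each client site uses its cheapest among the chosen.
{W4}: P→W4 4·14=56, Q→W4 7·10=70, R→W4 5·15=75, S→W4 9·20=180, T→W4 2·16=32, U→W4 10·6=60. Service cost 473.
{W2}: service cost 588
{W5}: service cost 616
Among all 5 size-1 choices, {W4} is lowest.

Choose W4 only; total service cost 473.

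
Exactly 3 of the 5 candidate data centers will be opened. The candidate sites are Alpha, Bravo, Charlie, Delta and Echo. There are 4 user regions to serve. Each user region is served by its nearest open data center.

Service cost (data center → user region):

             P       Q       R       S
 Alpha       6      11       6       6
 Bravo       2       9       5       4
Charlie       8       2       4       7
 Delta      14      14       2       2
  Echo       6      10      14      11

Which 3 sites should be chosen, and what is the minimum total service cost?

With exactly 3 open, each user region uses its cheapest among the chosen.
{Bravo, Charlie, Delta}: P→Bravo 2, Q→Charlie 2, R→Delta 2, S→Delta 2. Service cost 8.
{Alpha, Bravo, Charlie}: service cost 12
{Alpha, Charlie, Delta}: service cost 12
Among all 10 size-3 choices, {Bravo, Charlie, Delta} is lowest.

Choose Bravo, Charlie and Delta; total service cost 8.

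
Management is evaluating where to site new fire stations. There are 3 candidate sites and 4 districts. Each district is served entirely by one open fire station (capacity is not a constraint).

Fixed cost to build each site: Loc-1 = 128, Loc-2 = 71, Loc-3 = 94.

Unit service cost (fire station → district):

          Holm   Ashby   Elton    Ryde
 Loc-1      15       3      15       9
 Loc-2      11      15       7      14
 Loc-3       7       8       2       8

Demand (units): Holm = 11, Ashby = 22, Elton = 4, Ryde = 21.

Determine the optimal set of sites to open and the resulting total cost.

For any fixed open set, each district goes to its cheapest open site; total = fixed + service.
{Loc-3}: Holm→Loc-3 7·11=77, Ashby→Loc-3 8·22=176, Elton→Loc-3 2·4=8, Ryde→Loc-3 8·21=168. Service 429; fixed 94; total 523.
{Loc-1, Loc-3}: service 319 + fixed 222 = 541
{Loc-2, Loc-3}: service 429 + fixed 165 = 594
{Loc-1, Loc-2, Loc-3}: service 319 + fixed 293 = 612
(All 7 nonempty subsets were checked; Loc-3 only is lowest.)

Open Loc-3 only; minimum total cost 523.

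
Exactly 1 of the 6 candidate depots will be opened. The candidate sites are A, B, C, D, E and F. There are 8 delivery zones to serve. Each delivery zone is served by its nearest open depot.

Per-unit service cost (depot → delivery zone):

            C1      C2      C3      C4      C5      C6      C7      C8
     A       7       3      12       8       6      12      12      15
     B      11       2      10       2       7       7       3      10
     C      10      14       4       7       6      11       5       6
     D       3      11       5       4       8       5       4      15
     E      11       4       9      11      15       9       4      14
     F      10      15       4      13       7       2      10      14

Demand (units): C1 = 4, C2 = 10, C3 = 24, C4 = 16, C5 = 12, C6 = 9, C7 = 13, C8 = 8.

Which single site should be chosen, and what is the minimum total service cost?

Choose B only; total service cost 602.

With exactly 1 open, each delivery zone uses its cheapest among the chosen.
{B}: C1→B 11·4=44, C2→B 2·10=20, C3→B 10·24=240, C4→B 2·16=32, C5→B 7·12=84, C6→B 7·9=63, C7→B 3·13=39, C8→B 10·8=80. Service cost 602.
{D}: service cost 619
{C}: service cost 672
Among all 6 size-1 choices, {B} is lowest.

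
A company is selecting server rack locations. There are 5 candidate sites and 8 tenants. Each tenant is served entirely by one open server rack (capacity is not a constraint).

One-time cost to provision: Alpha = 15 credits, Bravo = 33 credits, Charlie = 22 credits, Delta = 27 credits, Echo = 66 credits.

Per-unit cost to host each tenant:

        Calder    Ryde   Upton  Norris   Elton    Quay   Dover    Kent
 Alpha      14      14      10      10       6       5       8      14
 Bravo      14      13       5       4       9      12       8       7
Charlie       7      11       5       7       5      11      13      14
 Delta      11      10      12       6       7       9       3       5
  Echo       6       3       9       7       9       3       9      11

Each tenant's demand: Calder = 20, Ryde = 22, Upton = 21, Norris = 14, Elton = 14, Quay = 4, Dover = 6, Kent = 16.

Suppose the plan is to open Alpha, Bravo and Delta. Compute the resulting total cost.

Each tenant is assigned to its cheapest site among the open ones.
{Alpha, Bravo, Delta}: Calder→Delta 11·20=220, Ryde→Delta 10·22=220, Upton→Bravo 5·21=105, Norris→Bravo 4·14=56, Elton→Alpha 6·14=84, Quay→Alpha 5·4=20, Dover→Delta 3·6=18, Kent→Delta 5·16=80. Service 803; fixed 75; total 878.

Total cost: 878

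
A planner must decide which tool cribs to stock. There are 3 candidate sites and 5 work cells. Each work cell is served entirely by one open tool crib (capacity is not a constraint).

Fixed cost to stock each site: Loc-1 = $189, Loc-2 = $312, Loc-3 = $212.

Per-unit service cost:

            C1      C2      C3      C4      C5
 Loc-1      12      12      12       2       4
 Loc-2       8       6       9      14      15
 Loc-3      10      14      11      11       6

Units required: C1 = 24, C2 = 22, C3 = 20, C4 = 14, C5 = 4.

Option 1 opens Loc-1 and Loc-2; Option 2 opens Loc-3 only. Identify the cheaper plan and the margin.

Option 1: {Loc-1, Loc-2}: C1→Loc-2 8·24=192, C2→Loc-2 6·22=132, C3→Loc-2 9·20=180, C4→Loc-1 2·14=28, C5→Loc-1 4·4=16. Service 548; fixed 501; total 1049.
Option 2: {Loc-3}: C1→Loc-3 10·24=240, C2→Loc-3 14·22=308, C3→Loc-3 11·20=220, C4→Loc-3 11·14=154, C5→Loc-3 6·4=24. Service 946; fixed 212; total 1158.
Difference: |1049 − 1158| = 109.

Option 1 is cheaper by 109.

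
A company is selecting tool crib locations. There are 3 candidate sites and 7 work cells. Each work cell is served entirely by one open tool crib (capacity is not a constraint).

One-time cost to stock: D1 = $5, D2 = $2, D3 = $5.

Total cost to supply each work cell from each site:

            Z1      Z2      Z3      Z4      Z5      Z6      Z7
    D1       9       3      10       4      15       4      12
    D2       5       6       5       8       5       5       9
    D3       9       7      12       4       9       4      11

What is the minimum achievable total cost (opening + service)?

Minimum total cost: 42

For any fixed open set, each work cell goes to its cheapest open site; total = fixed + service.
{D1, D2}: Z1→D2 5, Z2→D1 3, Z3→D2 5, Z4→D1 4, Z5→D2 5, Z6→D1 4, Z7→D2 9. Service 35; fixed 7; total 42.
{D2}: service 43 + fixed 2 = 45
{D2, D3}: Z1→D2 5, Z2→D2 6, Z3→D2 5, Z4→D3 4, Z5→D2 5, Z6→D3 4, Z7→D2 9. Service 38; fixed 7; total 45.
{D1, D2, D3}: service 35 + fixed 12 = 47
No other subset beats 42.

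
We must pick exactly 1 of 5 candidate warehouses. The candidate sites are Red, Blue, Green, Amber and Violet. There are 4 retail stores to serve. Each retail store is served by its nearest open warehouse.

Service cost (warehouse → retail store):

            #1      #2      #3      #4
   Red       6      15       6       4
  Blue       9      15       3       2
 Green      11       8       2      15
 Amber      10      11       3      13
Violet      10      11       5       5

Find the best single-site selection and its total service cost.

With exactly 1 open, each retail store uses its cheapest among the chosen.
{Blue}: #1→Blue 9, #2→Blue 15, #3→Blue 3, #4→Blue 2. Service cost 29.
{Red}: service cost 31
{Violet}: service cost 31
Among all 5 size-1 choices, {Blue} is lowest.

Choose Blue only; total service cost 29.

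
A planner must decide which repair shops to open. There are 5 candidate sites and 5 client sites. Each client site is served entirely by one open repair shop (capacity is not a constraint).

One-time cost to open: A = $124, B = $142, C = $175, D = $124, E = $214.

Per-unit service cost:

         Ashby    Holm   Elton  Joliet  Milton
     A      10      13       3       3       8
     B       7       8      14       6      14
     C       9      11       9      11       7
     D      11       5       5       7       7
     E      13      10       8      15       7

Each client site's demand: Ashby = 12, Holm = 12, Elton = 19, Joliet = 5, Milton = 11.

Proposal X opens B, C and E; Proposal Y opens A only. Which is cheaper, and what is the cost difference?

Proposal Y is cheaper by 410.

Proposal X: {B, C, E}: Ashby→B 7·12=84, Holm→B 8·12=96, Elton→E 8·19=152, Joliet→B 6·5=30, Milton→C 7·11=77. Service 439; fixed 531; total 970.
Proposal Y: {A}: Ashby→A 10·12=120, Holm→A 13·12=156, Elton→A 3·19=57, Joliet→A 3·5=15, Milton→A 8·11=88. Service 436; fixed 124; total 560.
Difference: |970 − 560| = 410.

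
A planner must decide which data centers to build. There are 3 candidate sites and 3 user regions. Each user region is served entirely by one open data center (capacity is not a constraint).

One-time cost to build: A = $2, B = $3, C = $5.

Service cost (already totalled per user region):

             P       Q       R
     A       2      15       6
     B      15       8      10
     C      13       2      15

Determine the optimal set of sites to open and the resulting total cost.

For any fixed open set, each user region goes to its cheapest open site; total = fixed + service.
{A, C}: P→A 2, Q→C 2, R→A 6. Service 10; fixed 7; total 17.
{A, B, C}: service 10 + fixed 10 = 20
{A, B}: service 16 + fixed 5 = 21
{A}: P→A 2, Q→A 15, R→A 6. Service 23; fixed 2; total 25.
(All 7 nonempty subsets were checked; A and C is lowest.)

Open A and C; minimum total cost 17.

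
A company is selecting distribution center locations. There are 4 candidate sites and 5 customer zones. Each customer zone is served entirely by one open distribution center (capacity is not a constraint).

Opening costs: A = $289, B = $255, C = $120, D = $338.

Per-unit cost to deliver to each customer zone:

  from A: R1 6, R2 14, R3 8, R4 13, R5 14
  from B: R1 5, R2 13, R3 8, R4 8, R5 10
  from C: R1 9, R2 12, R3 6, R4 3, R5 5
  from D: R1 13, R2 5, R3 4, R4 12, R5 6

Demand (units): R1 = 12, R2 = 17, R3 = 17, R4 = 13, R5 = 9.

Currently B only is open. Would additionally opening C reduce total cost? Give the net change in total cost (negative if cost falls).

Yes — net change −41 (cost falls by 41).

Current service cost with {B}: 611.
Adding C: each customer zone re-picks its cheapest; new service cost 450, saving 161.
Extra fixed cost: 120. Net change = 120 − 161 = -41.
(Totals: 866 → 825.)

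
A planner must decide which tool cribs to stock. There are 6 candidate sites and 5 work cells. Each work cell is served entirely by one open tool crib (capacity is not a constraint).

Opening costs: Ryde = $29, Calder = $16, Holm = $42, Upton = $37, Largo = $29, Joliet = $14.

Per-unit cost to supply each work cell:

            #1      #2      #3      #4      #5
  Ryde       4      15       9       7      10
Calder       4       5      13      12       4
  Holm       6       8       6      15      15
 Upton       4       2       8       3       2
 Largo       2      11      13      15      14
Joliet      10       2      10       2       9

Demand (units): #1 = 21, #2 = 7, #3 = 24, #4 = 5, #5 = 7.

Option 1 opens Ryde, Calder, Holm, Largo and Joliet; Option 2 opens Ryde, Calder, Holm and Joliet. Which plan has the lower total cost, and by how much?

Option 1 is cheaper by 13.

Option 1: {Ryde, Calder, Holm, Largo, Joliet}: #1→Largo 2·21=42, #2→Joliet 2·7=14, #3→Holm 6·24=144, #4→Joliet 2·5=10, #5→Calder 4·7=28. Service 238; fixed 130; total 368.
Option 2: {Ryde, Calder, Holm, Joliet}: #1→Ryde 4·21=84, #2→Joliet 2·7=14, #3→Holm 6·24=144, #4→Joliet 2·5=10, #5→Calder 4·7=28. Service 280; fixed 101; total 381.
Difference: |368 − 381| = 13.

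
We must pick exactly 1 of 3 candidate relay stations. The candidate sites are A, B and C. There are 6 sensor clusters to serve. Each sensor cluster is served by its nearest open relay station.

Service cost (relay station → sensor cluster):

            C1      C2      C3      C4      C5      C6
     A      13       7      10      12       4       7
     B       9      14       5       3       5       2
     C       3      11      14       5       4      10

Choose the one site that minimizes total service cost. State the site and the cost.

With exactly 1 open, each sensor cluster uses its cheapest among the chosen.
{B}: C1→B 9, C2→B 14, C3→B 5, C4→B 3, C5→B 5, C6→B 2. Service cost 38.
{C}: service cost 47
{A}: service cost 53
Among all 3 size-1 choices, {B} is lowest.

Choose B only; total service cost 38.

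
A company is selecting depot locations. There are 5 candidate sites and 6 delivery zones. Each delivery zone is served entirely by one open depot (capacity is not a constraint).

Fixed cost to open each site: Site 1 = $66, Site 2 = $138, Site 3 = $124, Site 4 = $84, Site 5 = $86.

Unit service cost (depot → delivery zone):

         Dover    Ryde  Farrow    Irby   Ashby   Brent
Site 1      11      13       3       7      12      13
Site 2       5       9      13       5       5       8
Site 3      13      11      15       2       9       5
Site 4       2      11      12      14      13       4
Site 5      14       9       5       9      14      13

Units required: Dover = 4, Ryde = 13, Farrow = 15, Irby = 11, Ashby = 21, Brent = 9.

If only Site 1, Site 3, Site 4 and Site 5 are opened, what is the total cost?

Total cost: 777

Each delivery zone is assigned to its cheapest site among the open ones.
{Site 1, Site 3, Site 4, Site 5}: Dover→Site 4 2·4=8, Ryde→Site 5 9·13=117, Farrow→Site 1 3·15=45, Irby→Site 3 2·11=22, Ashby→Site 3 9·21=189, Brent→Site 4 4·9=36. Service 417; fixed 360; total 777.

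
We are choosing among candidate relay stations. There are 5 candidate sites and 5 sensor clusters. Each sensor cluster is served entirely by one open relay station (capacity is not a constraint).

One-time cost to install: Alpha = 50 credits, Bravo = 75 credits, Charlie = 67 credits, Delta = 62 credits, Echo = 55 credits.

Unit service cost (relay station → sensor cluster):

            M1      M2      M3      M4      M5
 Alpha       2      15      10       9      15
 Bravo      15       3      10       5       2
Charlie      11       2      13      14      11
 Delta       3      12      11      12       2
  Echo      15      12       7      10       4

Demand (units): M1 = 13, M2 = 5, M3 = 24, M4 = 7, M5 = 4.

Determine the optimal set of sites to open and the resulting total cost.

For any fixed open set, each sensor cluster goes to its cheapest open site; total = fixed + service.
{Alpha, Bravo, Echo}: M1→Alpha 2·13=26, M2→Bravo 3·5=15, M3→Echo 7·24=168, M4→Bravo 5·7=35, M5→Bravo 2·4=8. Service 252; fixed 180; total 432.
{Alpha, Echo}: service 333 + fixed 105 = 438
{Alpha, Bravo}: service 324 + fixed 125 = 449
{Alpha, Bravo, Charlie, Delta, Echo}: M1→Alpha 2·13=26, M2→Charlie 2·5=10, M3→Echo 7·24=168, M4→Bravo 5·7=35, M5→Bravo 2·4=8. Service 247; fixed 309; total 556.
No other subset beats 432.

Open Alpha, Bravo and Echo; minimum total cost 432.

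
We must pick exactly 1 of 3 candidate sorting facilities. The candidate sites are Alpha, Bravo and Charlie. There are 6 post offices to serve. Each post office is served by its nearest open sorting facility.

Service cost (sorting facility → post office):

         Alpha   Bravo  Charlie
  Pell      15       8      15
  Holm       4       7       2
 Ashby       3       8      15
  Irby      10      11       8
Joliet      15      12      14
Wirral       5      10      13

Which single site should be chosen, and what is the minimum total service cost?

Choose Alpha only; total service cost 52.

With exactly 1 open, each post office uses its cheapest among the chosen.
{Alpha}: Pell→Alpha 15, Holm→Alpha 4, Ashby→Alpha 3, Irby→Alpha 10, Joliet→Alpha 15, Wirral→Alpha 5. Service cost 52.
{Bravo}: service cost 56
{Charlie}: service cost 67
Among all 3 size-1 choices, {Alpha} is lowest.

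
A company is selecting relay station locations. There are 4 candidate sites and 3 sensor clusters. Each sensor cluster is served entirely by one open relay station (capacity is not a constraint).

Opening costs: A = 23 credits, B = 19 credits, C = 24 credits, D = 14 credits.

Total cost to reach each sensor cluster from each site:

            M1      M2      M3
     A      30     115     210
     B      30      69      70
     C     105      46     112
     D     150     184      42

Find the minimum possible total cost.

For any fixed open set, each sensor cluster goes to its cheapest open site; total = fixed + service.
{B, D}: M1→B 30, M2→B 69, M3→D 42. Service 141; fixed 33; total 174.
{B, C, D}: M1→B 30, M2→C 46, M3→D 42. Service 118; fixed 57; total 175.
{A, C, D}: service 118 + fixed 61 = 179
{A, B, C, D}: M1→A 30, M2→C 46, M3→D 42. Service 118; fixed 80; total 198.
(All 15 nonempty subsets were checked; B and D is lowest.)

Minimum total cost: 174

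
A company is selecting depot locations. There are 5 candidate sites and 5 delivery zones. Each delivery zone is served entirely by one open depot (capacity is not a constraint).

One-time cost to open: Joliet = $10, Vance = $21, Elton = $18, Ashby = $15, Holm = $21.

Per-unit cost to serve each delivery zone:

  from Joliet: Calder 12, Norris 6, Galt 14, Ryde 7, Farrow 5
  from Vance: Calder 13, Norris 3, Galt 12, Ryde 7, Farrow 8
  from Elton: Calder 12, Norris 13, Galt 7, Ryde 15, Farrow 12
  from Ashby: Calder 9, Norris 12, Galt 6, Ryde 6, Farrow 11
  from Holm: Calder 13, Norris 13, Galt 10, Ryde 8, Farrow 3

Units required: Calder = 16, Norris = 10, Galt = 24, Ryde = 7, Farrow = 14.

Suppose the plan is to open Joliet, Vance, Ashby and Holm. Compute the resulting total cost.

Each delivery zone is assigned to its cheapest site among the open ones.
{Joliet, Vance, Ashby, Holm}: Calder→Ashby 9·16=144, Norris→Vance 3·10=30, Galt→Ashby 6·24=144, Ryde→Ashby 6·7=42, Farrow→Holm 3·14=42. Service 402; fixed 67; total 469.

Total cost: 469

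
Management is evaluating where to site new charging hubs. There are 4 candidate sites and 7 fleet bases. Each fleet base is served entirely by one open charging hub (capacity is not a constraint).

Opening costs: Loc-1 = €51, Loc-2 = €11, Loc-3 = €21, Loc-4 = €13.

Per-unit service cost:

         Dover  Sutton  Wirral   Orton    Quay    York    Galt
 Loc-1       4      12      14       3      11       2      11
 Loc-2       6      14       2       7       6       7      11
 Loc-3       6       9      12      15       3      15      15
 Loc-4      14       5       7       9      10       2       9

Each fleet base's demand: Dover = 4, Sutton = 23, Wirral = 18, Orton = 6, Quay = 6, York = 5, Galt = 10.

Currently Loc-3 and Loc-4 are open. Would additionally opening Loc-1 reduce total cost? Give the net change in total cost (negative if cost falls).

Current service cost with {Loc-3, Loc-4}: 437.
Adding Loc-1: each fleet base re-picks its cheapest; new service cost 393, saving 44.
Extra fixed cost: 51. Net change = 51 − 44 = 7.
(Totals: 471 → 478.)

No — net change +7 (cost rises by 7).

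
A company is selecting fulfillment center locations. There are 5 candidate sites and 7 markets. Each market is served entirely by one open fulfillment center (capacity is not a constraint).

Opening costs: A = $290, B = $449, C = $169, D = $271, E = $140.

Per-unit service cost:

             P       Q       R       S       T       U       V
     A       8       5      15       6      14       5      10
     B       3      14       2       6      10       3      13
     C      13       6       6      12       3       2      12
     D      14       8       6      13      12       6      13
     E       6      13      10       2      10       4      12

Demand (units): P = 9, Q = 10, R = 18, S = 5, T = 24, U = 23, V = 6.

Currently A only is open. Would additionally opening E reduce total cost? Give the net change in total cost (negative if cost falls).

Yes — net change −107 (cost falls by 107).

Current service cost with {A}: 933.
Adding E: each market re-picks its cheapest; new service cost 686, saving 247.
Extra fixed cost: 140. Net change = 140 − 247 = -107.
(Totals: 1223 → 1116.)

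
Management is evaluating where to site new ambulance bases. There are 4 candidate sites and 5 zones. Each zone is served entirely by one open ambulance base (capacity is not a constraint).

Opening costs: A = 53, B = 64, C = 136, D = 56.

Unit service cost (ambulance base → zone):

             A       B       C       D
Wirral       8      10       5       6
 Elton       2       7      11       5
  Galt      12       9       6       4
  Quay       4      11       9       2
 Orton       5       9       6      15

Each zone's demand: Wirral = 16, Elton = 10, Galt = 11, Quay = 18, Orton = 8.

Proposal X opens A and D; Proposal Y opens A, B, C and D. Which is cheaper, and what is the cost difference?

Proposal X: {A, D}: Wirral→D 6·16=96, Elton→A 2·10=20, Galt→D 4·11=44, Quay→D 2·18=36, Orton→A 5·8=40. Service 236; fixed 109; total 345.
Proposal Y: {A, B, C, D}: Wirral→C 5·16=80, Elton→A 2·10=20, Galt→D 4·11=44, Quay→D 2·18=36, Orton→A 5·8=40. Service 220; fixed 309; total 529.
Difference: |345 − 529| = 184.

Proposal X is cheaper by 184.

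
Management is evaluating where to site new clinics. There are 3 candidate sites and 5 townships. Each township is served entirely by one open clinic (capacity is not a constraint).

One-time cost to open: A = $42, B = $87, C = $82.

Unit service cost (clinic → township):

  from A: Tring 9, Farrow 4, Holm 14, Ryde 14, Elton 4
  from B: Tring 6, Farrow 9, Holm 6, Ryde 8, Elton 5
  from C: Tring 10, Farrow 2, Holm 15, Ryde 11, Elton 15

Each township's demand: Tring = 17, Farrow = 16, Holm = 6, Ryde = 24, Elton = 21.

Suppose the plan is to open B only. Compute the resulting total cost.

Total cost: 666

Each township is assigned to its cheapest site among the open ones.
{B}: Tring→B 6·17=102, Farrow→B 9·16=144, Holm→B 6·6=36, Ryde→B 8·24=192, Elton→B 5·21=105. Service 579; fixed 87; total 666.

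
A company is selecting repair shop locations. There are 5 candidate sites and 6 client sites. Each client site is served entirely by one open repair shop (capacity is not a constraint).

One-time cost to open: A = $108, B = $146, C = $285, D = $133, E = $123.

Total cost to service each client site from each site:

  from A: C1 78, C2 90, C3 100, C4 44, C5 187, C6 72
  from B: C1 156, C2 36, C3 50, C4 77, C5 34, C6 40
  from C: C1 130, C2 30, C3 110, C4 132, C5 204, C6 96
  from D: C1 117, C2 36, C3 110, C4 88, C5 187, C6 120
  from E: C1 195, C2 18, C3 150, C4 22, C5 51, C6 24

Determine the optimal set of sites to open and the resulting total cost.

Open A and E; minimum total cost 524.

For any fixed open set, each client site goes to its cheapest open site; total = fixed + service.
{A, E}: C1→A 78, C2→E 18, C3→A 100, C4→E 22, C5→E 51, C6→E 24. Service 293; fixed 231; total 524.
{A, B}: C1→A 78, C2→B 36, C3→B 50, C4→A 44, C5→B 34, C6→B 40. Service 282; fixed 254; total 536.
{B}: service 393 + fixed 146 = 539
{A, B, C, D, E}: service 226 + fixed 795 = 1021
No other subset beats 524.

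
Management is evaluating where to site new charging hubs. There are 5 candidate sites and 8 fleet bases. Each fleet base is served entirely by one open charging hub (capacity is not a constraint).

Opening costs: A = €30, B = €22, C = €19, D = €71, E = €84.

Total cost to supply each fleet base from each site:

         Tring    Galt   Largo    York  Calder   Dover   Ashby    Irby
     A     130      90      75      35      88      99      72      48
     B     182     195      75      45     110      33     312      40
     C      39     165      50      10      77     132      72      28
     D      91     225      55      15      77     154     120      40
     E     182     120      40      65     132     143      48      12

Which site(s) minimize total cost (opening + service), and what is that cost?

For any fixed open set, each fleet base goes to its cheapest open site; total = fixed + service.
{A, B, C}: Tring→C 39, Galt→A 90, Largo→C 50, York→C 10, Calder→C 77, Dover→B 33, Ashby→A 72, Irby→C 28. Service 399; fixed 71; total 470.
{A, B, C, E}: service 349 + fixed 155 = 504
{B, C, E}: Tring→C 39, Galt→E 120, Largo→E 40, York→C 10, Calder→C 77, Dover→B 33, Ashby→E 48, Irby→E 12. Service 379; fixed 125; total 504.
{A, B, C, D, E}: Tring→C 39, Galt→A 90, Largo→E 40, York→C 10, Calder→C 77, Dover→B 33, Ashby→E 48, Irby→E 12. Service 349; fixed 226; total 575.
No other subset beats 470.

Open A, B and C; minimum total cost 470.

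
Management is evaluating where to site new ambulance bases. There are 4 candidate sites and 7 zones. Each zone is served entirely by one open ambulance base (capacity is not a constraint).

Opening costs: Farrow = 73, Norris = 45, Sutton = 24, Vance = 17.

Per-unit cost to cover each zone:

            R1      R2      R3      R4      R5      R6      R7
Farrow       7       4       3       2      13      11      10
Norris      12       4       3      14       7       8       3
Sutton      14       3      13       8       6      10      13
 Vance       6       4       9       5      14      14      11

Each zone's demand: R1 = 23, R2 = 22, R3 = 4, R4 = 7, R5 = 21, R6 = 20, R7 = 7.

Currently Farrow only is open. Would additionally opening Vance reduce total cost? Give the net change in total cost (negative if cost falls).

Yes — net change −6 (cost falls by 6).

Current service cost with {Farrow}: 838.
Adding Vance: each zone re-picks its cheapest; new service cost 815, saving 23.
Extra fixed cost: 17. Net change = 17 − 23 = -6.
(Totals: 911 → 905.)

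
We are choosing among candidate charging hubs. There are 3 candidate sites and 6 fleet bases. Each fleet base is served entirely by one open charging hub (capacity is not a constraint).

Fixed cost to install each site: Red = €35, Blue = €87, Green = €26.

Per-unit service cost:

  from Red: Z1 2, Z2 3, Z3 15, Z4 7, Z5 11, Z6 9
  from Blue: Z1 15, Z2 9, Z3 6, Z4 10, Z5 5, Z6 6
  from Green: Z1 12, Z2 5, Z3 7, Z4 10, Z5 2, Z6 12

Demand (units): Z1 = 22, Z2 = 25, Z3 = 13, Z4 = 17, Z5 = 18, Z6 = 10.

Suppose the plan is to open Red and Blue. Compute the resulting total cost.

Each fleet base is assigned to its cheapest site among the open ones.
{Red, Blue}: Z1→Red 2·22=44, Z2→Red 3·25=75, Z3→Blue 6·13=78, Z4→Red 7·17=119, Z5→Blue 5·18=90, Z6→Blue 6·10=60. Service 466; fixed 122; total 588.

Total cost: 588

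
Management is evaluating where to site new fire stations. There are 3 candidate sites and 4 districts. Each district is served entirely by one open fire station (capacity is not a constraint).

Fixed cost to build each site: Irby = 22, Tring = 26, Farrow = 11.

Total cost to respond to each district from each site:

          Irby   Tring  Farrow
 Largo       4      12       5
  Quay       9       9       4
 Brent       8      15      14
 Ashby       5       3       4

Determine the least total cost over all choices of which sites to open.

Minimum total cost: 38

For any fixed open set, each district goes to its cheapest open site; total = fixed + service.
{Farrow}: Largo→Farrow 5, Quay→Farrow 4, Brent→Farrow 14, Ashby→Farrow 4. Service 27; fixed 11; total 38.
{Irby}: Largo→Irby 4, Quay→Irby 9, Brent→Irby 8, Ashby→Irby 5. Service 26; fixed 22; total 48.
{Irby, Farrow}: service 20 + fixed 33 = 53
{Irby, Tring, Farrow}: Largo→Irby 4, Quay→Farrow 4, Brent→Irby 8, Ashby→Tring 3. Service 19; fixed 59; total 78.
(All 7 nonempty subsets were checked; Farrow only is lowest.)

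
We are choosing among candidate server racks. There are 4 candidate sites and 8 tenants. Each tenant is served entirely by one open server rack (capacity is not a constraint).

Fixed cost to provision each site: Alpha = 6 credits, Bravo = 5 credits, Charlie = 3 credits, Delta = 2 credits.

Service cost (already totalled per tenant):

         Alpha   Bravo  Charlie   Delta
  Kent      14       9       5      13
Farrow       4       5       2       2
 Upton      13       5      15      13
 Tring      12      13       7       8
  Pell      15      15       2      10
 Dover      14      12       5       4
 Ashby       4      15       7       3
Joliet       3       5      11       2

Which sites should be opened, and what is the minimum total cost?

Open Bravo, Charlie and Delta; minimum total cost 40.

For any fixed open set, each tenant goes to its cheapest open site; total = fixed + service.
{Bravo, Charlie, Delta}: Kent→Charlie 5, Farrow→Charlie 2, Upton→Bravo 5, Tring→Charlie 7, Pell→Charlie 2, Dover→Delta 4, Ashby→Delta 3, Joliet→Delta 2. Service 30; fixed 10; total 40.
{Charlie, Delta}: Kent→Charlie 5, Farrow→Charlie 2, Upton→Delta 13, Tring→Charlie 7, Pell→Charlie 2, Dover→Delta 4, Ashby→Delta 3, Joliet→Delta 2. Service 38; fixed 5; total 43.
{Alpha, Bravo, Charlie, Delta}: service 30 + fixed 16 = 46
{Delta}: service 55 + fixed 2 = 57
No other subset beats 40.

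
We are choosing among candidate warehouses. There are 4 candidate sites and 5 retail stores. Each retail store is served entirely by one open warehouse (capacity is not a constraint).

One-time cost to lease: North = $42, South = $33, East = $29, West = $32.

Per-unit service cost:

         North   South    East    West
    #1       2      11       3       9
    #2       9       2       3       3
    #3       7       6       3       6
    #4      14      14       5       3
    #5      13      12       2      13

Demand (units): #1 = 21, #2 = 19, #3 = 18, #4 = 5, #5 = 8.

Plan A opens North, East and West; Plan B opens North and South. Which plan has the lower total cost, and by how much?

Plan A is cheaper by 142.

Plan A: {North, East, West}: #1→North 2·21=42, #2→East 3·19=57, #3→East 3·18=54, #4→West 3·5=15, #5→East 2·8=16. Service 184; fixed 103; total 287.
Plan B: {North, South}: #1→North 2·21=42, #2→South 2·19=38, #3→South 6·18=108, #4→North 14·5=70, #5→South 12·8=96. Service 354; fixed 75; total 429.
Difference: |287 − 429| = 142.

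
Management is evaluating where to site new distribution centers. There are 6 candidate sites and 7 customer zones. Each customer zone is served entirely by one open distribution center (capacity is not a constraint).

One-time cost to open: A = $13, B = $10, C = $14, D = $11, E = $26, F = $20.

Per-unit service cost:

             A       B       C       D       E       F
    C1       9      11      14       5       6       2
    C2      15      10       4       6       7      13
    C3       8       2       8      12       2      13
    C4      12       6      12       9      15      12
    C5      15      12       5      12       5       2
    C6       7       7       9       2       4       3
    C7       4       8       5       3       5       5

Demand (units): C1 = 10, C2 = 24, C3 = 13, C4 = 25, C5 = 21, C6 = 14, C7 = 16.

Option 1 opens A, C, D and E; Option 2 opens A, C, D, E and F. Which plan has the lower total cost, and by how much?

Option 2 is cheaper by 73.

Option 1: {A, C, D, E}: C1→D 5·10=50, C2→C 4·24=96, C3→E 2·13=26, C4→D 9·25=225, C5→C 5·21=105, C6→D 2·14=28, C7→D 3·16=48. Service 578; fixed 64; total 642.
Option 2: {A, C, D, E, F}: C1→F 2·10=20, C2→C 4·24=96, C3→E 2·13=26, C4→D 9·25=225, C5→F 2·21=42, C6→D 2·14=28, C7→D 3·16=48. Service 485; fixed 84; total 569.
Difference: |642 − 569| = 73.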